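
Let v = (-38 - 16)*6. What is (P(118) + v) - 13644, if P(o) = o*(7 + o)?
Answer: 782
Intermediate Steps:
v = -324 (v = -54*6 = -324)
(P(118) + v) - 13644 = (118*(7 + 118) - 324) - 13644 = (118*125 - 324) - 13644 = (14750 - 324) - 13644 = 14426 - 13644 = 782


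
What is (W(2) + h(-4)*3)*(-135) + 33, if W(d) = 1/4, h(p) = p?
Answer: 6477/4 ≈ 1619.3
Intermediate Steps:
W(d) = 1/4
(W(2) + h(-4)*3)*(-135) + 33 = (1/4 - 4*3)*(-135) + 33 = (1/4 - 12)*(-135) + 33 = -47/4*(-135) + 33 = 6345/4 + 33 = 6477/4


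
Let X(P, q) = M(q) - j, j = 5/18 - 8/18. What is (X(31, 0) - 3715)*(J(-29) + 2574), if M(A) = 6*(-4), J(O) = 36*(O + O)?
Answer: -1817073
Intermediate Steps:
J(O) = 72*O (J(O) = 36*(2*O) = 72*O)
M(A) = -24
j = -⅙ (j = 5*(1/18) - 8*1/18 = 5/18 - 4/9 = -⅙ ≈ -0.16667)
X(P, q) = -143/6 (X(P, q) = -24 - 1*(-⅙) = -24 + ⅙ = -143/6)
(X(31, 0) - 3715)*(J(-29) + 2574) = (-143/6 - 3715)*(72*(-29) + 2574) = -22433*(-2088 + 2574)/6 = -22433/6*486 = -1817073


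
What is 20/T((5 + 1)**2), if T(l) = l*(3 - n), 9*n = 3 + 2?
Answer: 5/22 ≈ 0.22727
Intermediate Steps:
n = 5/9 (n = (3 + 2)/9 = (1/9)*5 = 5/9 ≈ 0.55556)
T(l) = 22*l/9 (T(l) = l*(3 - 1*5/9) = l*(3 - 5/9) = l*(22/9) = 22*l/9)
20/T((5 + 1)**2) = 20/((22*(5 + 1)**2/9)) = 20/(((22/9)*6**2)) = 20/(((22/9)*36)) = 20/88 = 20*(1/88) = 5/22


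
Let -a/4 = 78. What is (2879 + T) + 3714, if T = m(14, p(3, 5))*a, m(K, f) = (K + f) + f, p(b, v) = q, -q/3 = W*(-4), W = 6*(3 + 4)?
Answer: -312271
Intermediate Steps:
a = -312 (a = -4*78 = -312)
W = 42 (W = 6*7 = 42)
q = 504 (q = -126*(-4) = -3*(-168) = 504)
p(b, v) = 504
m(K, f) = K + 2*f
T = -318864 (T = (14 + 2*504)*(-312) = (14 + 1008)*(-312) = 1022*(-312) = -318864)
(2879 + T) + 3714 = (2879 - 318864) + 3714 = -315985 + 3714 = -312271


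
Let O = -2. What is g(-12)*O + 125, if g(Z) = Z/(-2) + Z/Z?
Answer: 111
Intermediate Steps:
g(Z) = 1 - Z/2 (g(Z) = Z*(-1/2) + 1 = -Z/2 + 1 = 1 - Z/2)
g(-12)*O + 125 = (1 - 1/2*(-12))*(-2) + 125 = (1 + 6)*(-2) + 125 = 7*(-2) + 125 = -14 + 125 = 111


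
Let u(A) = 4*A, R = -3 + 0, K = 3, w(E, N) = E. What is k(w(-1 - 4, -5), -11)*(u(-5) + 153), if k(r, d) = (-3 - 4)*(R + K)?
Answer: 0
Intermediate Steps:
R = -3
k(r, d) = 0 (k(r, d) = (-3 - 4)*(-3 + 3) = -7*0 = 0)
k(w(-1 - 4, -5), -11)*(u(-5) + 153) = 0*(4*(-5) + 153) = 0*(-20 + 153) = 0*133 = 0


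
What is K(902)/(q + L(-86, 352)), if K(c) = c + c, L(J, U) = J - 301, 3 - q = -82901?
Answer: 1804/82517 ≈ 0.021862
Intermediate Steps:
q = 82904 (q = 3 - 1*(-82901) = 3 + 82901 = 82904)
L(J, U) = -301 + J
K(c) = 2*c
K(902)/(q + L(-86, 352)) = (2*902)/(82904 + (-301 - 86)) = 1804/(82904 - 387) = 1804/82517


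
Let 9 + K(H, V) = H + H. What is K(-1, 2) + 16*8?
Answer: 117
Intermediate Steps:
K(H, V) = -9 + 2*H (K(H, V) = -9 + (H + H) = -9 + 2*H)
K(-1, 2) + 16*8 = (-9 + 2*(-1)) + 16*8 = (-9 - 2) + 128 = -11 + 128 = 117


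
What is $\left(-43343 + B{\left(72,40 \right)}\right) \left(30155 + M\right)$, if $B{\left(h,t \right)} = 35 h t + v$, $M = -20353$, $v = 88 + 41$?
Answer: $564457972$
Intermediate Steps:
$v = 129$
$B{\left(h,t \right)} = 129 + 35 h t$ ($B{\left(h,t \right)} = 35 h t + 129 = 129 + 35 h t$)
$\left(-43343 + B{\left(72,40 \right)}\right) \left(30155 + M\right) = \left(-43343 + \left(129 + 35 \cdot 72 \cdot 40\right)\right) \left(30155 - 20353\right) = \left(-43343 + \left(129 + 100800\right)\right) 9802 = \left(-43343 + 100929\right) 9802 = 57586 \cdot 9802 = 564457972$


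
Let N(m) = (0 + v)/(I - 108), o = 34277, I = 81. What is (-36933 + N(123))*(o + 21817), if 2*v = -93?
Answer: -6214869287/3 ≈ -2.0716e+9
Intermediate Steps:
v = -93/2 (v = (1/2)*(-93) = -93/2 ≈ -46.500)
N(m) = 31/18 (N(m) = (0 - 93/2)/(81 - 108) = -93/2/(-27) = -93/2*(-1/27) = 31/18)
(-36933 + N(123))*(o + 21817) = (-36933 + 31/18)*(34277 + 21817) = -664763/18*56094 = -6214869287/3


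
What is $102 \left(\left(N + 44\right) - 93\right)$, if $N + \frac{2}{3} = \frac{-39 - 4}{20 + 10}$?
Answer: $- \frac{26061}{5} \approx -5212.2$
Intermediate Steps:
$N = - \frac{21}{10}$ ($N = - \frac{2}{3} + \frac{-39 - 4}{20 + 10} = - \frac{2}{3} - \frac{43}{30} = - \frac{21}{10} \approx -2.1$)
$102 \left(\left(N + 44\right) - 93\right) = 102 \left(\left(- \frac{21}{10} + 44\right) - 93\right) = 102 \left(\frac{419}{10} - 93\right) = 102 \left(- \frac{511}{10}\right) = - \frac{26061}{5}$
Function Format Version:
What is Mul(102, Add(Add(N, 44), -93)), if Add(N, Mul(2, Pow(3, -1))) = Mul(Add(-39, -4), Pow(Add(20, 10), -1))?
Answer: Rational(-26061, 5) ≈ -5212.2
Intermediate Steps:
N = Rational(-21, 10) (N = Add(Rational(-2, 3), Mul(Add(-39, -4), Pow(Add(20, 10), -1))) = Add(Rational(-2, 3), Mul(-43, Pow(30, -1))) = Add(Rational(-2, 3), Mul(-43, Rational(1, 30))) = Add(Rational(-2, 3), Rational(-43, 30)) = Rational(-21, 10) ≈ -2.1000)
Mul(102, Add(Add(N, 44), -93)) = Mul(102, Add(Add(Rational(-21, 10), 44), -93)) = Mul(102, Add(Rational(419, 10), -93)) = Mul(102, Rational(-511, 10)) = Rational(-26061, 5)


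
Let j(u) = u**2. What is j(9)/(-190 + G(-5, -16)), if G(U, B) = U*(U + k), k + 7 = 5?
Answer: -81/155 ≈ -0.52258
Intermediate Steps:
k = -2 (k = -7 + 5 = -2)
G(U, B) = U*(-2 + U) (G(U, B) = U*(U - 2) = U*(-2 + U))
j(9)/(-190 + G(-5, -16)) = 9**2/(-190 - 5*(-2 - 5)) = 81/(-190 - 5*(-7)) = 81/(-190 + 35) = 81/(-155) = -1/155*81 = -81/155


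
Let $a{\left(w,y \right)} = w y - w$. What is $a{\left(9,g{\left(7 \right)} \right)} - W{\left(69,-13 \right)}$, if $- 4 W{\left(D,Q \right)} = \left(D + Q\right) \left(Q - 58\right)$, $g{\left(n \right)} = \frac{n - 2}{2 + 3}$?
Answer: $-994$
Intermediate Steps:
$g{\left(n \right)} = - \frac{2}{5} + \frac{n}{5}$ ($g{\left(n \right)} = \frac{-2 + n}{5} = \left(-2 + n\right) \frac{1}{5} = - \frac{2}{5} + \frac{n}{5}$)
$a{\left(w,y \right)} = - w + w y$
$W{\left(D,Q \right)} = - \frac{\left(-58 + Q\right) \left(D + Q\right)}{4}$ ($W{\left(D,Q \right)} = - \frac{\left(D + Q\right) \left(Q - 58\right)}{4} = - \frac{\left(D + Q\right) \left(-58 + Q\right)}{4} = - \frac{\left(-58 + Q\right) \left(D + Q\right)}{4}$)
$a{\left(9,g{\left(7 \right)} \right)} - W{\left(69,-13 \right)} = 9 \left(-1 + \left(- \frac{2}{5} + \frac{1}{5} \cdot 7\right)\right) - \left(- \frac{\left(-13\right)^{2}}{4} + \frac{29}{2} \cdot 69 + \frac{29}{2} \left(-13\right) - \frac{69}{4} \left(-13\right)\right) = 9 \left(-1 + \left(- \frac{2}{5} + \frac{7}{5}\right)\right) - \left(\left(- \frac{1}{4}\right) 169 + \frac{2001}{2} - \frac{377}{2} + \frac{897}{4}\right) = 9 \left(-1 + 1\right) - \left(- \frac{169}{4} + \frac{2001}{2} - \frac{377}{2} + \frac{897}{4}\right) = 9 \cdot 0 - 994 = 0 - 994 = -994$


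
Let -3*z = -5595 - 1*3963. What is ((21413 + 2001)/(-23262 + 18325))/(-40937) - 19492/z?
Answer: -1969687475372/321954808617 ≈ -6.1179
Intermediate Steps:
z = 3186 (z = -(-5595 - 1*3963)/3 = -(-5595 - 3963)/3 = -⅓*(-9558) = 3186)
((21413 + 2001)/(-23262 + 18325))/(-40937) - 19492/z = ((21413 + 2001)/(-23262 + 18325))/(-40937) - 19492/3186 = (23414/(-4937))*(-1/40937) - 19492*1/3186 = (23414*(-1/4937))*(-1/40937) - 9746/1593 = -23414/4937*(-1/40937) - 9746/1593 = 23414/202105969 - 9746/1593 = -1969687475372/321954808617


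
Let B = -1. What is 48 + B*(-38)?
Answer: 86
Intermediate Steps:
48 + B*(-38) = 48 - 1*(-38) = 48 + 38 = 86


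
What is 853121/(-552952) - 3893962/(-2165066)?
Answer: 153055402419/598588787416 ≈ 0.25569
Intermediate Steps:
853121/(-552952) - 3893962/(-2165066) = 853121*(-1/552952) - 3893962*(-1/2165066) = -853121/552952 + 1946981/1082533 = 153055402419/598588787416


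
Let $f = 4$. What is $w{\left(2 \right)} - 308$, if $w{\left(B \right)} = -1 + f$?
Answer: $-305$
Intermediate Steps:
$w{\left(B \right)} = 3$ ($w{\left(B \right)} = -1 + 4 = 3$)
$w{\left(2 \right)} - 308 = 3 - 308 = -305$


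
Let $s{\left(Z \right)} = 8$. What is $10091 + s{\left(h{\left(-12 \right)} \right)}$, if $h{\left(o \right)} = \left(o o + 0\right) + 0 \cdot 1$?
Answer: $10099$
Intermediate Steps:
$h{\left(o \right)} = o^{2}$ ($h{\left(o \right)} = \left(o^{2} + 0\right) + 0 = o^{2} + 0 = o^{2}$)
$10091 + s{\left(h{\left(-12 \right)} \right)} = 10091 + 8 = 10099$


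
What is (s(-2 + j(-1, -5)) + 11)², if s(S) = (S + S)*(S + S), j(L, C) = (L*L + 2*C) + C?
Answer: 1071225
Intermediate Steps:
j(L, C) = L² + 3*C (j(L, C) = (L² + 2*C) + C = L² + 3*C)
s(S) = 4*S² (s(S) = (2*S)*(2*S) = 4*S²)
(s(-2 + j(-1, -5)) + 11)² = (4*(-2 + ((-1)² + 3*(-5)))² + 11)² = (4*(-2 + (1 - 15))² + 11)² = (4*(-2 - 14)² + 11)² = (4*(-16)² + 11)² = (4*256 + 11)² = (1024 + 11)² = 1035² = 1071225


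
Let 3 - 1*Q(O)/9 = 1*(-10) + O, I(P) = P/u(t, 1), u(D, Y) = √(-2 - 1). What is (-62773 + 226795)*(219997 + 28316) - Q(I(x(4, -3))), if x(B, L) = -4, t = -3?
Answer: 40728794769 + 12*I*√3 ≈ 4.0729e+10 + 20.785*I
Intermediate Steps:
u(D, Y) = I*√3 (u(D, Y) = √(-3) = I*√3)
I(P) = -I*P*√3/3 (I(P) = P/((I*√3)) = P*(-I*√3/3) = -I*P*√3/3)
Q(O) = 117 - 9*O (Q(O) = 27 - 9*(1*(-10) + O) = 27 - 9*(-10 + O) = 27 + (90 - 9*O) = 117 - 9*O)
(-62773 + 226795)*(219997 + 28316) - Q(I(x(4, -3))) = (-62773 + 226795)*(219997 + 28316) - (117 - (-3)*I*(-4)*√3) = 164022*248313 - (117 - 12*I*√3) = 40728794886 - (117 - 12*I*√3) = 40728794886 + (-117 + 12*I*√3) = 40728794769 + 12*I*√3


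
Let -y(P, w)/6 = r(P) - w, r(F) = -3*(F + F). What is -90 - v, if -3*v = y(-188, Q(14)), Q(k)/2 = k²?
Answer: -1562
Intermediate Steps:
Q(k) = 2*k²
r(F) = -6*F
y(P, w) = 6*w + 36*P (y(P, w) = -6*(-6*P - w) = -6*(-w - 6*P) = 6*w + 36*P)
v = 1472 (v = -(6*(2*14²) + 36*(-188))/3 = -(6*(2*196) - 6768)/3 = -(6*392 - 6768)/3 = -(2352 - 6768)/3 = -⅓*(-4416) = 1472)
-90 - v = -90 - 1*1472 = -90 - 1472 = -1562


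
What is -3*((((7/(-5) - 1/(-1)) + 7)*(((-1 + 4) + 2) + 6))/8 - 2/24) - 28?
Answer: -2199/40 ≈ -54.975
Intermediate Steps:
-3*((((7/(-5) - 1/(-1)) + 7)*(((-1 + 4) + 2) + 6))/8 - 2/24) - 28 = -3*((((7*(-1/5) - 1*(-1)) + 7)*((3 + 2) + 6))*(1/8) - 2*1/24) - 28 = -3*((((-7/5 + 1) + 7)*(5 + 6))*(1/8) - 1/12) - 28 = -3*(((-2/5 + 7)*11)*(1/8) - 1/12) - 28 = -3*(((33/5)*11)*(1/8) - 1/12) - 28 = -3*((363/5)*(1/8) - 1/12) - 28 = -3*(363/40 - 1/12) - 28 = -3*1079/120 - 28 = -1079/40 - 28 = -2199/40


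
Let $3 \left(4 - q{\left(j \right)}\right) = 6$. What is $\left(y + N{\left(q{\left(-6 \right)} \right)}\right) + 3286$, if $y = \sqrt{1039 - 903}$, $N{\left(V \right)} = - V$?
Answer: $3284 + 2 \sqrt{34} \approx 3295.7$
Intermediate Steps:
$q{\left(j \right)} = 2$ ($q{\left(j \right)} = 4 - 2 = 2$)
$y = 2 \sqrt{34}$ ($y = \sqrt{136} = 2 \sqrt{34} \approx 11.662$)
$\left(y + N{\left(q{\left(-6 \right)} \right)}\right) + 3286 = \left(2 \sqrt{34} - 2\right) + 3286 = \left(-2 + 2 \sqrt{34}\right) + 3286 = 3284 + 2 \sqrt{34}$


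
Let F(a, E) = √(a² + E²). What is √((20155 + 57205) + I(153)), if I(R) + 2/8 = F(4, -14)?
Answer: √(309439 + 8*√53)/2 ≈ 278.16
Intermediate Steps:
F(a, E) = √(E² + a²)
I(R) = -¼ + 2*√53 (I(R) = -¼ + √((-14)² + 4²) = -¼ + √(196 + 16) = -¼ + √212 = -¼ + 2*√53)
√((20155 + 57205) + I(153)) = √((20155 + 57205) + (-¼ + 2*√53)) = √(77360 + (-¼ + 2*√53)) = √(309439/4 + 2*√53)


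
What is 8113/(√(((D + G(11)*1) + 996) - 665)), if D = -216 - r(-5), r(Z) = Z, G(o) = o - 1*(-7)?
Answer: 8113*√138/138 ≈ 690.62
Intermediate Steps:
G(o) = 7 + o (G(o) = o + 7 = 7 + o)
D = -211 (D = -216 - 1*(-5) = -216 + 5 = -211)
8113/(√(((D + G(11)*1) + 996) - 665)) = 8113/(√(((-211 + (7 + 11)*1) + 996) - 665)) = 8113/(√(((-211 + 18*1) + 996) - 665)) = 8113/(√(((-211 + 18) + 996) - 665)) = 8113/(√((-193 + 996) - 665)) = 8113/(√(803 - 665)) = 8113/(√138) = 8113*(√138/138) = 8113*√138/138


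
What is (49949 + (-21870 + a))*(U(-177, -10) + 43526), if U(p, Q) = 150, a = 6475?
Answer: 1509180504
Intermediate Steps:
(49949 + (-21870 + a))*(U(-177, -10) + 43526) = (49949 + (-21870 + 6475))*(150 + 43526) = (49949 - 15395)*43676 = 34554*43676 = 1509180504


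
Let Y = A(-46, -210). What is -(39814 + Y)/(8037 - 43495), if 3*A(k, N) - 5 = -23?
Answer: 19904/17729 ≈ 1.1227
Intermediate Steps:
A(k, N) = -6 (A(k, N) = 5/3 + (⅓)*(-23) = 5/3 - 23/3 = -6)
Y = -6
-(39814 + Y)/(8037 - 43495) = -(39814 - 6)/(8037 - 43495) = -39808/(-35458) = -39808*(-1)/35458 = -1*(-19904/17729) = 19904/17729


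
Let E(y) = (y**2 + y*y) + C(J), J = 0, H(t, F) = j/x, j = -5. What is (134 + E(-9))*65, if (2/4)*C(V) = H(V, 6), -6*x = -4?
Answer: 18265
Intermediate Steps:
x = 2/3 (x = -1/6*(-4) = 2/3 ≈ 0.66667)
H(t, F) = -15/2 (H(t, F) = -5/2/3 = -5*3/2 = -15/2)
C(V) = -15 (C(V) = 2*(-15/2) = -15)
E(y) = -15 + 2*y**2 (E(y) = (y**2 + y*y) - 15 = (y**2 + y**2) - 15 = 2*y**2 - 15 = -15 + 2*y**2)
(134 + E(-9))*65 = (134 + (-15 + 2*(-9)**2))*65 = (134 + (-15 + 2*81))*65 = (134 + (-15 + 162))*65 = (134 + 147)*65 = 281*65 = 18265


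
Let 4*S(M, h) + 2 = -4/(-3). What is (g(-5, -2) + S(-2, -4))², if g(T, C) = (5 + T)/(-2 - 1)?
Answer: 1/36 ≈ 0.027778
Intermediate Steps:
S(M, h) = -⅙ (S(M, h) = -½ + (-4/(-3))/4 = -½ + (-4*(-⅓))/4 = -½ + (¼)*(4/3) = -½ + ⅓ = -⅙)
g(T, C) = -5/3 - T/3 (g(T, C) = (5 + T)/(-3) = (5 + T)*(-⅓) = -5/3 - T/3)
(g(-5, -2) + S(-2, -4))² = ((-5/3 - ⅓*(-5)) - ⅙)² = ((-5/3 + 5/3) - ⅙)² = (0 - ⅙)² = (-⅙)² = 1/36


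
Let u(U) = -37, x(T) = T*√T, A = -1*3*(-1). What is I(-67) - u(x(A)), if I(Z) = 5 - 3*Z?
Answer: 243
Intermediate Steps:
A = 3 (A = -3*(-1) = 3)
x(T) = T^(3/2)
I(-67) - u(x(A)) = (5 - 3*(-67)) - 1*(-37) = (5 + 201) + 37 = 206 + 37 = 243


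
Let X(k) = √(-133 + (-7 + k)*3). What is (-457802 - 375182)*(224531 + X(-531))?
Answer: -187030730504 - 832984*I*√1747 ≈ -1.8703e+11 - 3.4816e+7*I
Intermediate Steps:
X(k) = √(-154 + 3*k) (X(k) = √(-133 + (-21 + 3*k)) = √(-154 + 3*k))
(-457802 - 375182)*(224531 + X(-531)) = (-457802 - 375182)*(224531 + √(-154 + 3*(-531))) = -832984*(224531 + √(-154 - 1593)) = -832984*(224531 + √(-1747)) = -832984*(224531 + I*√1747) = -187030730504 - 832984*I*√1747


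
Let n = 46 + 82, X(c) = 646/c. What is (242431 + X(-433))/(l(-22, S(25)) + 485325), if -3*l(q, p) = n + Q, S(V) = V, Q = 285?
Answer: 314915931/630258346 ≈ 0.49966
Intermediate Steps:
n = 128
l(q, p) = -413/3 (l(q, p) = -(128 + 285)/3 = -1/3*413 = -413/3)
(242431 + X(-433))/(l(-22, S(25)) + 485325) = (242431 + 646/(-433))/(-413/3 + 485325) = (242431 + 646*(-1/433))/(1455562/3) = (242431 - 646/433)*(3/1455562) = (104971977/433)*(3/1455562) = 314915931/630258346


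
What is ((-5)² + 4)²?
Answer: 841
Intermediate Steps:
((-5)² + 4)² = (25 + 4)² = 29² = 841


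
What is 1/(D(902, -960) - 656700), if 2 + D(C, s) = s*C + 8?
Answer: -1/1522614 ≈ -6.5677e-7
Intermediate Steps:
D(C, s) = 6 + C*s (D(C, s) = -2 + (s*C + 8) = -2 + (C*s + 8) = -2 + (8 + C*s) = 6 + C*s)
1/(D(902, -960) - 656700) = 1/((6 + 902*(-960)) - 656700) = 1/((6 - 865920) - 656700) = 1/(-865914 - 656700) = 1/(-1522614) = -1/1522614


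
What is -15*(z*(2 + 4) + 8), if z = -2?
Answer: 60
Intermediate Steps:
-15*(z*(2 + 4) + 8) = -15*(-2*(2 + 4) + 8) = -15*(-2*6 + 8) = -15*(-12 + 8) = -15*(-4) = 60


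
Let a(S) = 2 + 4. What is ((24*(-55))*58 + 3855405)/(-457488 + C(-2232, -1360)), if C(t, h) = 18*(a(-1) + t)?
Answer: -74095/9756 ≈ -7.5948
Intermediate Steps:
a(S) = 6
C(t, h) = 108 + 18*t (C(t, h) = 18*(6 + t) = 108 + 18*t)
((24*(-55))*58 + 3855405)/(-457488 + C(-2232, -1360)) = ((24*(-55))*58 + 3855405)/(-457488 + (108 + 18*(-2232))) = (-1320*58 + 3855405)/(-457488 + (108 - 40176)) = (-76560 + 3855405)/(-457488 - 40068) = 3778845/(-497556) = 3778845*(-1/497556) = -74095/9756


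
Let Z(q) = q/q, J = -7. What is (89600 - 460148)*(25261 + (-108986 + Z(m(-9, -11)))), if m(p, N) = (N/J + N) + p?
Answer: 31023760752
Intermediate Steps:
m(p, N) = p + 6*N/7 (m(p, N) = (N/(-7) + N) + p = (N*(-1/7) + N) + p = (-N/7 + N) + p = 6*N/7 + p = p + 6*N/7)
Z(q) = 1
(89600 - 460148)*(25261 + (-108986 + Z(m(-9, -11)))) = (89600 - 460148)*(25261 + (-108986 + 1)) = -370548*(25261 - 108985) = -370548*(-83724) = 31023760752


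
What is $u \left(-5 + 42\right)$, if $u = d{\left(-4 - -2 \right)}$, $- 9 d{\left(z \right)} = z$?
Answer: $\frac{74}{9} \approx 8.2222$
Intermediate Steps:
$d{\left(z \right)} = - \frac{z}{9}$
$u = \frac{2}{9}$ ($u = - \frac{-4 - -2}{9} = - \frac{-4 + 2}{9} = \left(- \frac{1}{9}\right) \left(-2\right) = \frac{2}{9} \approx 0.22222$)
$u \left(-5 + 42\right) = \frac{2 \left(-5 + 42\right)}{9} = \frac{2}{9} \cdot 37 = \frac{74}{9}$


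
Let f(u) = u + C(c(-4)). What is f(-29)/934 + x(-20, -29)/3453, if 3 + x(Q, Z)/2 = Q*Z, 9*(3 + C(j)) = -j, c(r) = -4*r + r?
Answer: 160456/537517 ≈ 0.29851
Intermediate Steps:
c(r) = -3*r
C(j) = -3 - j/9 (C(j) = -3 + (-j)/9 = -3 - j/9)
f(u) = -13/3 + u (f(u) = u + (-3 - (-1)*(-4)/3) = u + (-3 - ⅑*12) = u + (-3 - 4/3) = u - 13/3 = -13/3 + u)
x(Q, Z) = -6 + 2*Q*Z (x(Q, Z) = -6 + 2*(Q*Z) = -6 + 2*Q*Z)
f(-29)/934 + x(-20, -29)/3453 = (-13/3 - 29)/934 + (-6 + 2*(-20)*(-29))/3453 = -100/3*1/934 + (-6 + 1160)*(1/3453) = -50/1401 + 1154*(1/3453) = -50/1401 + 1154/3453 = 160456/537517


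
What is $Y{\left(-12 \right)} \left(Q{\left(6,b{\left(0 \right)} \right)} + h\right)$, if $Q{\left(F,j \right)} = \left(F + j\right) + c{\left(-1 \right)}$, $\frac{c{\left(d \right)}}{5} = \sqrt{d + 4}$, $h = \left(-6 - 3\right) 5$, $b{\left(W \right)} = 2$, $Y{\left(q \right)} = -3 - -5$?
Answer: $-74 + 10 \sqrt{3} \approx -56.68$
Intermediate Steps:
$Y{\left(q \right)} = 2$ ($Y{\left(q \right)} = -3 + 5 = 2$)
$h = -45$ ($h = \left(-9\right) 5 = -45$)
$c{\left(d \right)} = 5 \sqrt{4 + d}$ ($c{\left(d \right)} = 5 \sqrt{d + 4} = 5 \sqrt{4 + d}$)
$Q{\left(F,j \right)} = F + j + 5 \sqrt{3}$ ($Q{\left(F,j \right)} = \left(F + j\right) + 5 \sqrt{4 - 1} = \left(F + j\right) + 5 \sqrt{3} = F + j + 5 \sqrt{3}$)
$Y{\left(-12 \right)} \left(Q{\left(6,b{\left(0 \right)} \right)} + h\right) = 2 \left(\left(6 + 2 + 5 \sqrt{3}\right) - 45\right) = 2 \left(\left(8 + 5 \sqrt{3}\right) - 45\right) = 2 \left(-37 + 5 \sqrt{3}\right) = -74 + 10 \sqrt{3}$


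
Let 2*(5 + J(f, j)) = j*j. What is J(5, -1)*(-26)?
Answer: 117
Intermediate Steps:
J(f, j) = -5 + j²/2 (J(f, j) = -5 + (j*j)/2 = -5 + j²/2)
J(5, -1)*(-26) = (-5 + (½)*(-1)²)*(-26) = (-5 + (½)*1)*(-26) = (-5 + ½)*(-26) = -9/2*(-26) = 117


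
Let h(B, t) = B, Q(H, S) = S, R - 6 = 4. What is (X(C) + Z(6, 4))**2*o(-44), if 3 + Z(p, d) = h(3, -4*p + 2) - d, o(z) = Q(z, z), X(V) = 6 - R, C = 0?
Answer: -2816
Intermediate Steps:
R = 10 (R = 6 + 4 = 10)
X(V) = -4 (X(V) = 6 - 1*10 = 6 - 10 = -4)
o(z) = z
Z(p, d) = -d (Z(p, d) = -3 + (3 - d) = -d)
(X(C) + Z(6, 4))**2*o(-44) = (-4 - 1*4)**2*(-44) = (-4 - 4)**2*(-44) = (-8)**2*(-44) = 64*(-44) = -2816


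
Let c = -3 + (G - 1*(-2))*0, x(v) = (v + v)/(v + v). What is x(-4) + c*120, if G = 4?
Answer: -359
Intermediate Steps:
x(v) = 1 (x(v) = (2*v)/((2*v)) = (2*v)*(1/(2*v)) = 1)
c = -3 (c = -3 + (4 - 1*(-2))*0 = -3 + (4 + 2)*0 = -3 + 6*0 = -3 + 0 = -3)
x(-4) + c*120 = 1 - 3*120 = 1 - 360 = -359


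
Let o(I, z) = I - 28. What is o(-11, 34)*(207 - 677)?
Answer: 18330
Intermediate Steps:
o(I, z) = -28 + I
o(-11, 34)*(207 - 677) = (-28 - 11)*(207 - 677) = -39*(-470) = 18330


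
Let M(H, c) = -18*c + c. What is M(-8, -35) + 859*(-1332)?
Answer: -1143593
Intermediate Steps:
M(H, c) = -17*c
M(-8, -35) + 859*(-1332) = -17*(-35) + 859*(-1332) = 595 - 1144188 = -1143593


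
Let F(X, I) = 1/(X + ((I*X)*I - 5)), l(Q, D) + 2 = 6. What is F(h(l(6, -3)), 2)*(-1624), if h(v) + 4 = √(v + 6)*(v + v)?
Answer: -1624/615 - 12992*√10/3075 ≈ -16.001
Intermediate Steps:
l(Q, D) = 4 (l(Q, D) = -2 + 6 = 4)
h(v) = -4 + 2*v*√(6 + v) (h(v) = -4 + √(v + 6)*(v + v) = -4 + √(6 + v)*(2*v) = -4 + 2*v*√(6 + v))
F(X, I) = 1/(-5 + X + X*I²) (F(X, I) = 1/(X + (X*I² - 5)) = 1/(X + (-5 + X*I²)) = 1/(-5 + X + X*I²))
F(h(l(6, -3)), 2)*(-1624) = -1624/(-5 + (-4 + 2*4*√(6 + 4)) + (-4 + 2*4*√(6 + 4))*2²) = -1624/(-5 + (-4 + 2*4*√10) + (-4 + 2*4*√10)*4) = -1624/(-5 + (-4 + 8*√10) + (-4 + 8*√10)*4) = -1624/(-5 + (-4 + 8*√10) + (-16 + 32*√10)) = -1624/(-25 + 40*√10)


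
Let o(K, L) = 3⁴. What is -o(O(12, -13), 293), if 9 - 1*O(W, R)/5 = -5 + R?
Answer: -81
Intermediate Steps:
O(W, R) = 70 - 5*R (O(W, R) = 45 - 5*(-5 + R) = 45 + (25 - 5*R) = 70 - 5*R)
o(K, L) = 81
-o(O(12, -13), 293) = -1*81 = -81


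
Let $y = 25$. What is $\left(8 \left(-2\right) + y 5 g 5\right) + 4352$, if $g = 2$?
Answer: $5586$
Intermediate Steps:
$\left(8 \left(-2\right) + y 5 g 5\right) + 4352 = \left(8 \left(-2\right) + 25 \cdot 5 \cdot 2 \cdot 5\right) + 4352 = \left(-16 + 25 \cdot 10 \cdot 5\right) + 4352 = \left(-16 + 25 \cdot 50\right) + 4352 = \left(-16 + 1250\right) + 4352 = 1234 + 4352 = 5586$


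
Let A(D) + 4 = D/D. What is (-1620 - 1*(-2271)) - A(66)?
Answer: 654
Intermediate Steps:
A(D) = -3 (A(D) = -4 + D/D = -4 + 1 = -3)
(-1620 - 1*(-2271)) - A(66) = (-1620 - 1*(-2271)) - 1*(-3) = (-1620 + 2271) + 3 = 651 + 3 = 654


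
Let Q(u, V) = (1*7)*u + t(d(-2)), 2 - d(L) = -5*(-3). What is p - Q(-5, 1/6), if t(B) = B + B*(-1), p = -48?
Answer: -13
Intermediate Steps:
d(L) = -13 (d(L) = 2 - (-5)*(-3) = 2 - 1*15 = 2 - 15 = -13)
t(B) = 0 (t(B) = B - B = 0)
Q(u, V) = 7*u (Q(u, V) = (1*7)*u + 0 = 7*u + 0 = 7*u)
p - Q(-5, 1/6) = -48 - 7*(-5) = -48 - 1*(-35) = -48 + 35 = -13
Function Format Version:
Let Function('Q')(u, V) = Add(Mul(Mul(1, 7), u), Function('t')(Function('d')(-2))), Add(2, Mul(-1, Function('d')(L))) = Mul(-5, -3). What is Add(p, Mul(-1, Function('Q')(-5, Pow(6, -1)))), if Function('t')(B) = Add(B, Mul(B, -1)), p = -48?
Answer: -13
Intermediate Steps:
Function('d')(L) = -13 (Function('d')(L) = Add(2, Mul(-1, Mul(-5, -3))) = Add(2, Mul(-1, 15)) = Add(2, -15) = -13)
Function('t')(B) = 0 (Function('t')(B) = Add(B, Mul(-1, B)) = 0)
Function('Q')(u, V) = Mul(7, u) (Function('Q')(u, V) = Add(Mul(Mul(1, 7), u), 0) = Add(Mul(7, u), 0) = Mul(7, u))
Add(p, Mul(-1, Function('Q')(-5, Pow(6, -1)))) = Add(-48, Mul(-1, Mul(7, -5))) = Add(-48, Mul(-1, -35)) = Add(-48, 35) = -13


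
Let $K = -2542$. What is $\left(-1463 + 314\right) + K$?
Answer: $-3691$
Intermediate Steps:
$\left(-1463 + 314\right) + K = \left(-1463 + 314\right) - 2542 = -1149 - 2542 = -3691$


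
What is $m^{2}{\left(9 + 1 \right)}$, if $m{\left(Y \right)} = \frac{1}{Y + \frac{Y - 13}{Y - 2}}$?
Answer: $\frac{64}{5929} \approx 0.010794$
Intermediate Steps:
$m{\left(Y \right)} = \frac{1}{Y + \frac{-13 + Y}{-2 + Y}}$
$m^{2}{\left(9 + 1 \right)} = \left(\frac{2 - \left(9 + 1\right)}{13 + \left(9 + 1\right) - \left(9 + 1\right)^{2}}\right)^{2} = \left(\frac{2 - 10}{13 + 10 - 10^{2}}\right)^{2} = \left(\frac{2 - 10}{13 + 10 - 100}\right)^{2} = \left(\frac{1}{13 + 10 - 100} \left(-8\right)\right)^{2} = \left(\frac{1}{-77} \left(-8\right)\right)^{2} = \left(\left(- \frac{1}{77}\right) \left(-8\right)\right)^{2} = \left(\frac{8}{77}\right)^{2} = \frac{64}{5929}$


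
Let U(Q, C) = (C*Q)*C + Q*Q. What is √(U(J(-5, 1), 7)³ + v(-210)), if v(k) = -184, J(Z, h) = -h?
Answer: 2*I*√27694 ≈ 332.83*I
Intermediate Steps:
U(Q, C) = Q² + Q*C² (U(Q, C) = Q*C² + Q² = Q² + Q*C²)
√(U(J(-5, 1), 7)³ + v(-210)) = √(((-1*1)*(-1*1 + 7²))³ - 184) = √((-(-1 + 49))³ - 184) = √((-1*48)³ - 184) = √((-48)³ - 184) = √(-110592 - 184) = √(-110776) = 2*I*√27694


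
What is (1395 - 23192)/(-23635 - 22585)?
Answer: 21797/46220 ≈ 0.47159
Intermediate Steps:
(1395 - 23192)/(-23635 - 22585) = -21797/(-46220) = -21797*(-1/46220) = 21797/46220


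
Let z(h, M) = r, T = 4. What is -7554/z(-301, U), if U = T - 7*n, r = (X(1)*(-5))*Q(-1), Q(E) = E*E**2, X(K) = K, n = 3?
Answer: -7554/5 ≈ -1510.8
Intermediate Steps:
Q(E) = E**3
r = 5 (r = (1*(-5))*(-1)**3 = -5*(-1) = 5)
U = -17 (U = 4 - 7*3 = 4 - 21 = -17)
z(h, M) = 5
-7554/z(-301, U) = -7554/5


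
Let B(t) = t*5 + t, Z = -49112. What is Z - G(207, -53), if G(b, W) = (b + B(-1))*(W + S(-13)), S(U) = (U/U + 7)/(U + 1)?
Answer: -38325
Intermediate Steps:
S(U) = 8/(1 + U) (S(U) = (1 + 7)/(1 + U) = 8/(1 + U))
B(t) = 6*t (B(t) = 5*t + t = 6*t)
G(b, W) = (-6 + b)*(-⅔ + W) (G(b, W) = (b + 6*(-1))*(W + 8/(1 - 13)) = (b - 6)*(W + 8/(-12)) = (-6 + b)*(W + 8*(-1/12)) = (-6 + b)*(W - ⅔) = (-6 + b)*(-⅔ + W))
Z - G(207, -53) = -49112 - (4 - 6*(-53) - ⅔*207 - 53*207) = -49112 - (4 + 318 - 138 - 10971) = -49112 - 1*(-10787) = -49112 + 10787 = -38325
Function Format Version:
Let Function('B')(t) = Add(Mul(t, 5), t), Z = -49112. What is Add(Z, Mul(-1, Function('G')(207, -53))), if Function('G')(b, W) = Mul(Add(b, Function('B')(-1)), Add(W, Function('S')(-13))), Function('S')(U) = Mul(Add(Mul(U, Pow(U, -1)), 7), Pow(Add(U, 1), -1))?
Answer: -38325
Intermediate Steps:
Function('S')(U) = Mul(8, Pow(Add(1, U), -1)) (Function('S')(U) = Mul(Add(1, 7), Pow(Add(1, U), -1)) = Mul(8, Pow(Add(1, U), -1)))
Function('B')(t) = Mul(6, t) (Function('B')(t) = Add(Mul(5, t), t) = Mul(6, t))
Function('G')(b, W) = Mul(Add(-6, b), Add(Rational(-2, 3), W)) (Function('G')(b, W) = Mul(Add(b, Mul(6, -1)), Add(W, Mul(8, Pow(Add(1, -13), -1)))) = Mul(Add(b, -6), Add(W, Mul(8, Pow(-12, -1)))) = Mul(Add(-6, b), Add(W, Mul(8, Rational(-1, 12)))) = Mul(Add(-6, b), Add(W, Rational(-2, 3))) = Mul(Add(-6, b), Add(Rational(-2, 3), W)))
Add(Z, Mul(-1, Function('G')(207, -53))) = Add(-49112, Mul(-1, Add(4, Mul(-6, -53), Mul(Rational(-2, 3), 207), Mul(-53, 207)))) = Add(-49112, Mul(-1, Add(4, 318, -138, -10971))) = Add(-49112, Mul(-1, -10787)) = Add(-49112, 10787) = -38325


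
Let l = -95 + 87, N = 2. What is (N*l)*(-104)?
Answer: 1664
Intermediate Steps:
l = -8
(N*l)*(-104) = (2*(-8))*(-104) = -16*(-104) = 1664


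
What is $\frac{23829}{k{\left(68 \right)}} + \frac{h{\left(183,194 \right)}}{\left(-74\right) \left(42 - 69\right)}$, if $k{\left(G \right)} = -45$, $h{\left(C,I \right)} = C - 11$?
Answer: $- \frac{2644589}{4995} \approx -529.45$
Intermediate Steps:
$h{\left(C,I \right)} = -11 + C$
$\frac{23829}{k{\left(68 \right)}} + \frac{h{\left(183,194 \right)}}{\left(-74\right) \left(42 - 69\right)} = \frac{23829}{-45} + \frac{-11 + 183}{\left(-74\right) \left(42 - 69\right)} = 23829 \left(- \frac{1}{45}\right) + \frac{172}{\left(-74\right) \left(-27\right)} = - \frac{7943}{15} + \frac{172}{1998} = - \frac{7943}{15} + 172 \cdot \frac{1}{1998} = - \frac{7943}{15} + \frac{86}{999} = - \frac{2644589}{4995}$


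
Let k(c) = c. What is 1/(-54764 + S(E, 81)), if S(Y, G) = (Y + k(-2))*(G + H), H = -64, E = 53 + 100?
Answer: -1/52197 ≈ -1.9158e-5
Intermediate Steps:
E = 153
S(Y, G) = (-64 + G)*(-2 + Y) (S(Y, G) = (Y - 2)*(G - 64) = (-2 + Y)*(-64 + G) = (-64 + G)*(-2 + Y))
1/(-54764 + S(E, 81)) = 1/(-54764 + (128 - 64*153 - 2*81 + 81*153)) = 1/(-54764 + (128 - 9792 - 162 + 12393)) = 1/(-54764 + 2567) = 1/(-52197) = -1/52197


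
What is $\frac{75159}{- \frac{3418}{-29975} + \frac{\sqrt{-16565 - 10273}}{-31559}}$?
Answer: $\frac{31691540040471112725}{48180835543157} + \frac{52839475067176875 i \sqrt{2982}}{96361671086314} \approx 6.5776 \cdot 10^{5} + 29944.0 i$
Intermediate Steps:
$\frac{75159}{- \frac{3418}{-29975} + \frac{\sqrt{-16565 - 10273}}{-31559}} = \frac{75159}{\left(-3418\right) \left(- \frac{1}{29975}\right) + \sqrt{-26838} \left(- \frac{1}{31559}\right)} = \frac{75159}{\frac{3418}{29975} + 3 i \sqrt{2982} \left(- \frac{1}{31559}\right)} = \frac{75159}{\frac{3418}{29975} - \frac{3 i \sqrt{2982}}{31559}}$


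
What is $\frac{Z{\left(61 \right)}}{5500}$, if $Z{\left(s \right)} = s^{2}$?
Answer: $\frac{3721}{5500} \approx 0.67655$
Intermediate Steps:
$\frac{Z{\left(61 \right)}}{5500} = \frac{61^{2}}{5500} = 3721 \cdot \frac{1}{5500} = \frac{3721}{5500}$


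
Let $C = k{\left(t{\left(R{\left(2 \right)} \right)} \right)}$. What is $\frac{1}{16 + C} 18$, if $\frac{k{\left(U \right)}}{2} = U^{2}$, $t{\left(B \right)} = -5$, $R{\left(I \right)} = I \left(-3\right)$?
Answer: $\frac{3}{11} \approx 0.27273$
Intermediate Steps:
$R{\left(I \right)} = - 3 I$
$k{\left(U \right)} = 2 U^{2}$
$C = 50$ ($C = 2 \left(-5\right)^{2} = 2 \cdot 25 = 50$)
$\frac{1}{16 + C} 18 = \frac{1}{16 + 50} \cdot 18 = \frac{1}{66} \cdot 18 = \frac{3}{11}$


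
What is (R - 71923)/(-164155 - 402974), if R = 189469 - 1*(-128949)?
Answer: -82165/189043 ≈ -0.43464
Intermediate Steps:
R = 318418 (R = 189469 + 128949 = 318418)
(R - 71923)/(-164155 - 402974) = (318418 - 71923)/(-164155 - 402974) = 246495/(-567129) = 246495*(-1/567129) = -82165/189043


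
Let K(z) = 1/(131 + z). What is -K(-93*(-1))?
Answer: -1/224 ≈ -0.0044643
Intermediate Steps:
-K(-93*(-1)) = -1/(131 - 93*(-1)) = -1/(131 + 93) = -1/224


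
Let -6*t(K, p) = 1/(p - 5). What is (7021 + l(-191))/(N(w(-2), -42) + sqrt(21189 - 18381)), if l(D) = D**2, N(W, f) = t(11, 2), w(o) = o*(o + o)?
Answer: -783036/909791 + 84567888*sqrt(78)/909791 ≈ 820.08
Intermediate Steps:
t(K, p) = -1/(6*(-5 + p)) (t(K, p) = -1/(6*(p - 5)) = -1/(6*(-5 + p)))
w(o) = 2*o**2 (w(o) = o*(2*o) = 2*o**2)
N(W, f) = 1/18 (N(W, f) = -1/(-30 + 6*2) = -1/(-30 + 12) = -1/(-18) = -1*(-1/18) = 1/18)
(7021 + l(-191))/(N(w(-2), -42) + sqrt(21189 - 18381)) = (7021 + (-191)**2)/(1/18 + sqrt(21189 - 18381)) = (7021 + 36481)/(1/18 + sqrt(2808)) = 43502/(1/18 + 6*sqrt(78))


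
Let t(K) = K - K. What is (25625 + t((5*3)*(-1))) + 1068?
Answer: 26693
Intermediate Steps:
t(K) = 0
(25625 + t((5*3)*(-1))) + 1068 = (25625 + 0) + 1068 = 25625 + 1068 = 26693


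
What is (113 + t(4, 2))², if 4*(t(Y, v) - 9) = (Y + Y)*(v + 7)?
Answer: 19600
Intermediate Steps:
t(Y, v) = 9 + Y*(7 + v)/2 (t(Y, v) = 9 + ((Y + Y)*(v + 7))/4 = 9 + ((2*Y)*(7 + v))/4 = 9 + (2*Y*(7 + v))/4 = 9 + Y*(7 + v)/2)
(113 + t(4, 2))² = (113 + (9 + (7/2)*4 + (½)*4*2))² = (113 + (9 + 14 + 4))² = (113 + 27)² = 140² = 19600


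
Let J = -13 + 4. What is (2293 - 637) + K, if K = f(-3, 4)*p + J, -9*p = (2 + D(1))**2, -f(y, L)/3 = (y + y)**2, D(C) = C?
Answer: 1755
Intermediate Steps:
f(y, L) = -12*y**2 (f(y, L) = -3*(y + y)**2 = -3*4*y**2 = -12*y**2)
p = -1 (p = -(2 + 1)**2/9 = -1/9*3**2 = -1/9*9 = -1)
J = -9
K = 99 (K = -12*(-3)**2*(-1) - 9 = -12*9*(-1) - 9 = -108*(-1) - 9 = 108 - 9 = 99)
(2293 - 637) + K = (2293 - 637) + 99 = 1656 + 99 = 1755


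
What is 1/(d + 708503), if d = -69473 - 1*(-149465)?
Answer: 1/788495 ≈ 1.2682e-6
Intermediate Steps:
d = 79992 (d = -69473 + 149465 = 79992)
1/(d + 708503) = 1/(79992 + 708503) = 1/788495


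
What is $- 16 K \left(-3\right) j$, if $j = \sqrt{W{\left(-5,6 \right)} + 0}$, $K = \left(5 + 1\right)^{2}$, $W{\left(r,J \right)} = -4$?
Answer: $3456 i \approx 3456.0 i$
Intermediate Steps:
$K = 36$ ($K = 6^{2} = 36$)
$j = 2 i$ ($j = \sqrt{-4 + 0} = \sqrt{-4} = 2 i \approx 2.0 i$)
$- 16 K \left(-3\right) j = - 16 \cdot 36 \left(-3\right) 2 i = \left(-16\right) \left(-108\right) 2 i = 1728 \cdot 2 i = 3456 i$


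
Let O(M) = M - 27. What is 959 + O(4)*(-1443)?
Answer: 34148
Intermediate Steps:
O(M) = -27 + M
959 + O(4)*(-1443) = 959 + (-27 + 4)*(-1443) = 959 - 23*(-1443) = 959 + 33189 = 34148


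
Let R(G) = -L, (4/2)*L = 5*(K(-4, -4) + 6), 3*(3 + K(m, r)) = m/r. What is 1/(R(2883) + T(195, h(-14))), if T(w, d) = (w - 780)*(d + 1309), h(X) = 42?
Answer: -3/2371030 ≈ -1.2653e-6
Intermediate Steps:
K(m, r) = -3 + m/(3*r) (K(m, r) = -3 + (m/r)/3 = -3 + m/(3*r))
T(w, d) = (-780 + w)*(1309 + d)
L = 25/3 (L = (5*((-3 + (⅓)*(-4)/(-4)) + 6))/2 = (5*((-3 + (⅓)*(-4)*(-¼)) + 6))/2 = (5*((-3 + ⅓) + 6))/2 = (5*(-8/3 + 6))/2 = (5*(10/3))/2 = (½)*(50/3) = 25/3 ≈ 8.3333)
R(G) = -25/3 (R(G) = -1*25/3 = -25/3)
1/(R(2883) + T(195, h(-14))) = 1/(-25/3 + (-1021020 - 780*42 + 1309*195 + 42*195)) = 1/(-25/3 + (-1021020 - 32760 + 255255 + 8190)) = 1/(-25/3 - 790335) = 1/(-2371030/3) = -3/2371030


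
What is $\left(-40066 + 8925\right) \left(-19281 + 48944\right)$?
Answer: $-923735483$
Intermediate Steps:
$\left(-40066 + 8925\right) \left(-19281 + 48944\right) = \left(-31141\right) 29663 = -923735483$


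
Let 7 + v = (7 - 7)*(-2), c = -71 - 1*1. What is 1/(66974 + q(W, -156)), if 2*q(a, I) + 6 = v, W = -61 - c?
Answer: 2/133935 ≈ 1.4933e-5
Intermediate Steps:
c = -72 (c = -71 - 1 = -72)
W = 11 (W = -61 - 1*(-72) = -61 + 72 = 11)
v = -7 (v = -7 + (7 - 7)*(-2) = -7 + 0*(-2) = -7 + 0 = -7)
q(a, I) = -13/2 (q(a, I) = -3 + (1/2)*(-7) = -3 - 7/2 = -13/2)
1/(66974 + q(W, -156)) = 1/(66974 - 13/2) = 1/(133935/2) = 2/133935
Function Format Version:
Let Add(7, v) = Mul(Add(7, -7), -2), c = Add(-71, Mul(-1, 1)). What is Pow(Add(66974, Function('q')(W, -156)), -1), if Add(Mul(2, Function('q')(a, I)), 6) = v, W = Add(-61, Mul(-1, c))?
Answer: Rational(2, 133935) ≈ 1.4933e-5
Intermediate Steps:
c = -72 (c = Add(-71, -1) = -72)
W = 11 (W = Add(-61, Mul(-1, -72)) = Add(-61, 72) = 11)
v = -7 (v = Add(-7, Mul(Add(7, -7), -2)) = Add(-7, Mul(0, -2)) = Add(-7, 0) = -7)
Function('q')(a, I) = Rational(-13, 2) (Function('q')(a, I) = Add(-3, Mul(Rational(1, 2), -7)) = Add(-3, Rational(-7, 2)) = Rational(-13, 2))
Pow(Add(66974, Function('q')(W, -156)), -1) = Pow(Add(66974, Rational(-13, 2)), -1) = Pow(Rational(133935, 2), -1) = Rational(2, 133935)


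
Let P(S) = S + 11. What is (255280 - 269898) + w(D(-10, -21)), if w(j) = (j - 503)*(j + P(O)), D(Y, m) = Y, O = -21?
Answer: -4358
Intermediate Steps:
P(S) = 11 + S
w(j) = (-503 + j)*(-10 + j) (w(j) = (j - 503)*(j + (11 - 21)) = (-503 + j)*(j - 10) = (-503 + j)*(-10 + j))
(255280 - 269898) + w(D(-10, -21)) = (255280 - 269898) + (5030 + (-10)² - 513*(-10)) = -14618 + (5030 + 100 + 5130) = -14618 + 10260 = -4358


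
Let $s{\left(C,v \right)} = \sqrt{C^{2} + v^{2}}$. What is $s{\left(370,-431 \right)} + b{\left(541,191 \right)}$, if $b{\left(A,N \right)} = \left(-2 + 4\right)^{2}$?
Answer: $4 + \sqrt{322661} \approx 572.03$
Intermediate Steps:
$b{\left(A,N \right)} = 4$ ($b{\left(A,N \right)} = 2^{2} = 4$)
$s{\left(370,-431 \right)} + b{\left(541,191 \right)} = \sqrt{370^{2} + \left(-431\right)^{2}} + 4 = \sqrt{136900 + 185761} + 4 = \sqrt{322661} + 4 = 4 + \sqrt{322661}$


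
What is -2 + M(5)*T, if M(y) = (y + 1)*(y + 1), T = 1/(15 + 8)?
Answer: -10/23 ≈ -0.43478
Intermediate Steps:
T = 1/23 ≈ 0.043478
M(y) = (1 + y)**2 (M(y) = (1 + y)*(1 + y) = (1 + y)**2)
-2 + M(5)*T = -2 + (1 + 5)**2*(1/23) = -2 + 6**2*(1/23) = -2 + 36*(1/23) = -2 + 36/23 = -10/23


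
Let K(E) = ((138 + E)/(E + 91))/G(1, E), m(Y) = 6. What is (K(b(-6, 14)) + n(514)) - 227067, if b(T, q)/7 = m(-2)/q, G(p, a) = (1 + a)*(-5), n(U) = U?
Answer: -9062123/40 ≈ -2.2655e+5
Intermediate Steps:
G(p, a) = -5 - 5*a
b(T, q) = 42/q (b(T, q) = 7*(6/q) = 42/q)
K(E) = (138 + E)/((-5 - 5*E)*(91 + E)) (K(E) = ((138 + E)/(E + 91))/(-5 - 5*E) = ((138 + E)/(91 + E))/(-5 - 5*E) = (138 + E)/((-5 - 5*E)*(91 + E)))
(K(b(-6, 14)) + n(514)) - 227067 = ((-138 - 42/14)/(5*(1 + 42/14)*(91 + 42/14)) + 514) - 227067 = ((-138 - 42/14)/(5*(1 + 42*(1/14))*(91 + 42*(1/14))) + 514) - 227067 = ((-138 - 1*3)/(5*(1 + 3)*(91 + 3)) + 514) - 227067 = ((⅕)*(-138 - 3)/(4*94) + 514) - 227067 = ((⅕)*(¼)*(1/94)*(-141) + 514) - 227067 = (-3/40 + 514) - 227067 = 20557/40 - 227067 = -9062123/40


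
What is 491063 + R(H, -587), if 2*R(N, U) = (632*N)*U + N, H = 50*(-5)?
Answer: 46863938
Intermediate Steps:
H = -250
R(N, U) = N/2 + 316*N*U (R(N, U) = ((632*N)*U + N)/2 = (632*N*U + N)/2 = (N + 632*N*U)/2 = N/2 + 316*N*U)
491063 + R(H, -587) = 491063 + (½)*(-250)*(1 + 632*(-587)) = 491063 + (½)*(-250)*(1 - 370984) = 491063 + (½)*(-250)*(-370983) = 491063 + 46372875 = 46863938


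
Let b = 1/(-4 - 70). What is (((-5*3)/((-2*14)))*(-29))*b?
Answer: 435/2072 ≈ 0.20994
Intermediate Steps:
b = -1/74 (b = 1/(-74) = -1/74 ≈ -0.013514)
(((-5*3)/((-2*14)))*(-29))*b = (((-5*3)/((-2*14)))*(-29))*(-1/74) = (-15/(-28)*(-29))*(-1/74) = (-15*(-1/28)*(-29))*(-1/74) = ((15/28)*(-29))*(-1/74) = -435/28*(-1/74) = 435/2072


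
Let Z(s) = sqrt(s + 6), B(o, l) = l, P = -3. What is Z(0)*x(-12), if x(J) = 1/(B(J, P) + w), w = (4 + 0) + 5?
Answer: sqrt(6)/6 ≈ 0.40825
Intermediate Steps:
w = 9 (w = 4 + 5 = 9)
Z(s) = sqrt(6 + s)
x(J) = 1/6 (x(J) = 1/(-3 + 9) = 1/6)
Z(0)*x(-12) = sqrt(6 + 0)*(1/6) = sqrt(6)*(1/6) = sqrt(6)/6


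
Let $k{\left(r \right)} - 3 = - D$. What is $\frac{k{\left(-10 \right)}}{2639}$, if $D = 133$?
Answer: $- \frac{10}{203} \approx -0.049261$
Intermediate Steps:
$k{\left(r \right)} = -130$ ($k{\left(r \right)} = 3 - 133 = -130$)
$\frac{k{\left(-10 \right)}}{2639} = - \frac{130}{2639} = \left(-130\right) \frac{1}{2639} = - \frac{10}{203}$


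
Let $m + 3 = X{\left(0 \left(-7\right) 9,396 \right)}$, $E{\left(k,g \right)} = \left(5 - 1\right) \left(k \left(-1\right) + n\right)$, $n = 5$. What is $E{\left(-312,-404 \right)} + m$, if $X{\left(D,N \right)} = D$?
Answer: $1265$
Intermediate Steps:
$E{\left(k,g \right)} = 20 - 4 k$ ($E{\left(k,g \right)} = \left(5 - 1\right) \left(k \left(-1\right) + 5\right) = 4 \left(- k + 5\right) = 4 \left(5 - k\right) = 20 - 4 k$)
$m = -3$ ($m = -3 + 0 \left(-7\right) 9 = -3 + 0 \cdot 9 = -3 + 0 = -3$)
$E{\left(-312,-404 \right)} + m = \left(20 - -1248\right) - 3 = \left(20 + 1248\right) - 3 = 1268 - 3 = 1265$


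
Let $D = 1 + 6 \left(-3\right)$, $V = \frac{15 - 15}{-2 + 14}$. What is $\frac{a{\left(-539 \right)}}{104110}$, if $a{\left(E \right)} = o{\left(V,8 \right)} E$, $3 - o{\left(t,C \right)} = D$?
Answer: $- \frac{1078}{10411} \approx -0.10354$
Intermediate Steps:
$V = 0$ ($V = \frac{0}{12} = 0 \cdot \frac{1}{12} = 0$)
$D = -17$ ($D = 1 - 18 = -17$)
$o{\left(t,C \right)} = 20$ ($o{\left(t,C \right)} = 3 - -17 = 3 + 17 = 20$)
$a{\left(E \right)} = 20 E$
$\frac{a{\left(-539 \right)}}{104110} = \frac{20 \left(-539\right)}{104110} = \left(-10780\right) \frac{1}{104110} = - \frac{1078}{10411}$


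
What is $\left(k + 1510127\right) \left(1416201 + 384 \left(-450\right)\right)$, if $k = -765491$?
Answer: $925881147036$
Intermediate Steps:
$\left(k + 1510127\right) \left(1416201 + 384 \left(-450\right)\right) = \left(-765491 + 1510127\right) \left(1416201 + 384 \left(-450\right)\right) = 744636 \left(1416201 - 172800\right) = 744636 \cdot 1243401 = 925881147036$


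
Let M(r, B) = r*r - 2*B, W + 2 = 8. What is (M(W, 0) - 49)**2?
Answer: 169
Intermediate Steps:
W = 6 (W = -2 + 8 = 6)
M(r, B) = r**2 - 2*B
(M(W, 0) - 49)**2 = ((6**2 - 2*0) - 49)**2 = ((36 + 0) - 49)**2 = (36 - 49)**2 = (-13)**2 = 169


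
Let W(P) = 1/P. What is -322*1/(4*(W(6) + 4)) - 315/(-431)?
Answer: -200298/10775 ≈ -18.589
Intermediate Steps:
-322*1/(4*(W(6) + 4)) - 315/(-431) = -322*1/(4*(1/6 + 4)) - 315/(-431) = -322*1/(4*(1/6 + 4)) - 315*(-1/431) = -322/((25/6)*4) + 315/431 = -322/50/3 + 315/431 = -322*3/50 + 315/431 = -483/25 + 315/431 = -200298/10775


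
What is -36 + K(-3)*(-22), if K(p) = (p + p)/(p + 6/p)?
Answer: -312/5 ≈ -62.400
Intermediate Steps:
K(p) = 2*p/(p + 6/p) (K(p) = (2*p)/(p + 6/p) = 2*p/(p + 6/p))
-36 + K(-3)*(-22) = -36 + (2*(-3)**2/(6 + (-3)**2))*(-22) = -36 + (2*9/(6 + 9))*(-22) = -36 + (2*9/15)*(-22) = -36 + (2*9*(1/15))*(-22) = -36 + (6/5)*(-22) = -36 - 132/5 = -312/5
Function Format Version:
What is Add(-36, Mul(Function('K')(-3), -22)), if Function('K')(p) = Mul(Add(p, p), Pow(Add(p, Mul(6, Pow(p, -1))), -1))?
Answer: Rational(-312, 5) ≈ -62.400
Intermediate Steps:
Function('K')(p) = Mul(2, p, Pow(Add(p, Mul(6, Pow(p, -1))), -1)) (Function('K')(p) = Mul(Mul(2, p), Pow(Add(p, Mul(6, Pow(p, -1))), -1)) = Mul(2, p, Pow(Add(p, Mul(6, Pow(p, -1))), -1)))
Add(-36, Mul(Function('K')(-3), -22)) = Add(-36, Mul(Mul(2, Pow(-3, 2), Pow(Add(6, Pow(-3, 2)), -1)), -22)) = Add(-36, Mul(Mul(2, 9, Pow(Add(6, 9), -1)), -22)) = Add(-36, Mul(Mul(2, 9, Pow(15, -1)), -22)) = Add(-36, Mul(Mul(2, 9, Rational(1, 15)), -22)) = Add(-36, Mul(Rational(6, 5), -22)) = Add(-36, Rational(-132, 5)) = Rational(-312, 5)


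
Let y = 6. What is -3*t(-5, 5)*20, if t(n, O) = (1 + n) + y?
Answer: -120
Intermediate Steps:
t(n, O) = 7 + n (t(n, O) = (1 + n) + 6 = 7 + n)
-3*t(-5, 5)*20 = -3*(7 - 5)*20 = -3*2*20 = -6*20 = -120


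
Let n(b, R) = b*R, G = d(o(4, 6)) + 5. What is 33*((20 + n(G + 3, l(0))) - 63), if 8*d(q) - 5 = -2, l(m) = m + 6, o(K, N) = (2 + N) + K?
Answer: 957/4 ≈ 239.25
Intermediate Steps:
o(K, N) = 2 + K + N
l(m) = 6 + m
d(q) = 3/8 (d(q) = 5/8 + (⅛)*(-2) = 5/8 - ¼ = 3/8)
G = 43/8 (G = 3/8 + 5 = 43/8 ≈ 5.3750)
n(b, R) = R*b
33*((20 + n(G + 3, l(0))) - 63) = 33*((20 + (6 + 0)*(43/8 + 3)) - 63) = 33*((20 + 6*(67/8)) - 63) = 33*((20 + 201/4) - 63) = 33*(281/4 - 63) = 33*(29/4) = 957/4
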